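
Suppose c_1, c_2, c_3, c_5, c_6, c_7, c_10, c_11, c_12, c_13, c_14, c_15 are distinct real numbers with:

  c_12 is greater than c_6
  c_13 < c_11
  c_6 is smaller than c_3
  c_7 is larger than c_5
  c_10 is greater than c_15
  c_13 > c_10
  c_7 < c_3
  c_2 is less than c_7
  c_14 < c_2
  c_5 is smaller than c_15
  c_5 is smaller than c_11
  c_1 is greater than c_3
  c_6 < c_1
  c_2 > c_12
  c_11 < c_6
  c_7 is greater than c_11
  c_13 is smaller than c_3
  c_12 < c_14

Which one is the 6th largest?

c_12

Piecing the relations together gives one ordering: c_5 < c_15 < c_10 < c_13 < c_11 < c_6 < c_12 < c_14 < c_2 < c_7 < c_3 < c_1.
Counting 6 from the largest end gives c_12.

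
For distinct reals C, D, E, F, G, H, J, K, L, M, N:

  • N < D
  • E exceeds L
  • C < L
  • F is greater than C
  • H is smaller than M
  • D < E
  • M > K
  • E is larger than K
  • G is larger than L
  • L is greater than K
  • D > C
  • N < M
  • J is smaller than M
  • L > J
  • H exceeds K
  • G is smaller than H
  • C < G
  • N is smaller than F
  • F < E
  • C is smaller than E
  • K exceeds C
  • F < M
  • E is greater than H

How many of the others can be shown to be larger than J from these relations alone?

5

Directly above J: L, M.
One step further: G, E (4 so far).
One step further: H (5 so far).
No other element is forced above J by the given relations, so the count is 5.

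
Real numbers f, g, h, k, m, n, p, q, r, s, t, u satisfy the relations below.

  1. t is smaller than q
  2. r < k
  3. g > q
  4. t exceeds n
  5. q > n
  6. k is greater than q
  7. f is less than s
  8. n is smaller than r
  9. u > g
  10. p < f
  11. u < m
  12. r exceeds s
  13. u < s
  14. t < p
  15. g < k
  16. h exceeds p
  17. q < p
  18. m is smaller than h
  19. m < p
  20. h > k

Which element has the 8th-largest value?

u

Piecing the relations together gives one ordering: n < t < q < g < u < m < p < f < s < r < k < h.
The 8th largest is u.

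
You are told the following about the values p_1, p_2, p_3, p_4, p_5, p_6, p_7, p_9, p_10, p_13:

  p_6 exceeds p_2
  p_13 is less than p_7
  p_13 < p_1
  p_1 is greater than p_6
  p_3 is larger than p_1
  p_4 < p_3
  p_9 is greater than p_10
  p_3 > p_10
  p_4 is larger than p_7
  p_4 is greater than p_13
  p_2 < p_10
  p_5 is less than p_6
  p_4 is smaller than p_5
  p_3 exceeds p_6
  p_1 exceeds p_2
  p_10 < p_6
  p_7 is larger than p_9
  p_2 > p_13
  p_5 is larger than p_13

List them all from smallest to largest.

p_13 < p_2 < p_10 < p_9 < p_7 < p_4 < p_5 < p_6 < p_1 < p_3

The consecutive links are each given: p_13 < p_2; p_2 < p_10; p_10 < p_9; p_9 < p_7; p_7 < p_4; p_4 < p_5; p_5 < p_6; p_6 < p_1; p_1 < p_3.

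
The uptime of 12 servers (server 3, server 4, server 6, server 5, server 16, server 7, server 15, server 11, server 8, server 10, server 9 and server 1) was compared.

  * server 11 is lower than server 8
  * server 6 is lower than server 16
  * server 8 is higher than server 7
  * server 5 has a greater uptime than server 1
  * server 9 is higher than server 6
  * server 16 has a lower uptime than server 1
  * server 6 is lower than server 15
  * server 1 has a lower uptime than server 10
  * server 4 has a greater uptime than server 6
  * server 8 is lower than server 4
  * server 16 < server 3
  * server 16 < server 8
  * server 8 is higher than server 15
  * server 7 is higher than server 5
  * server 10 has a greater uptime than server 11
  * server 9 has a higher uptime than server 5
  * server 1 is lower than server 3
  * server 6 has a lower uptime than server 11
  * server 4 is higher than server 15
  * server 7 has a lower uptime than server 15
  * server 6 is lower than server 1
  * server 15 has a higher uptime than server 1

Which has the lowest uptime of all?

server 6

server 16 is not least since server 6 < server 16; server 1 is not least since server 6 < server 1; server 5 is not least since server 1 < server 5; server 7 is not least since server 5 < server 7; server 11 is not least since server 6 < server 11; server 10 is not least since server 11 < server 10; server 15 is not least since server 6 < server 15; server 9 is not least since server 6 < server 9; server 8 is not least since server 7 < server 8; server 4 is not least since server 15 < server 4; server 3 is not least since server 1 < server 3.
Only server 6 has nothing below it, so server 6 is the lowest uptime.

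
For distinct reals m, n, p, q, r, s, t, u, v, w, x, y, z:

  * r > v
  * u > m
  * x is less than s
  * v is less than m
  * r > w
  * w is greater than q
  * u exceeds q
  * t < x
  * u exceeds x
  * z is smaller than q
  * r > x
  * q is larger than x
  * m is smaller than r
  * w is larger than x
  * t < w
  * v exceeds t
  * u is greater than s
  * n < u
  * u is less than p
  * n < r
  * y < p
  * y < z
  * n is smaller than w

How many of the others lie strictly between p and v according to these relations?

2

Chaining upward from v reaches: m, u, r.
Chaining downward from p reaches: t, n, m, x, y, z, s, q, u.
Strictly between v and p are those in both lists: m, u — 2 elements.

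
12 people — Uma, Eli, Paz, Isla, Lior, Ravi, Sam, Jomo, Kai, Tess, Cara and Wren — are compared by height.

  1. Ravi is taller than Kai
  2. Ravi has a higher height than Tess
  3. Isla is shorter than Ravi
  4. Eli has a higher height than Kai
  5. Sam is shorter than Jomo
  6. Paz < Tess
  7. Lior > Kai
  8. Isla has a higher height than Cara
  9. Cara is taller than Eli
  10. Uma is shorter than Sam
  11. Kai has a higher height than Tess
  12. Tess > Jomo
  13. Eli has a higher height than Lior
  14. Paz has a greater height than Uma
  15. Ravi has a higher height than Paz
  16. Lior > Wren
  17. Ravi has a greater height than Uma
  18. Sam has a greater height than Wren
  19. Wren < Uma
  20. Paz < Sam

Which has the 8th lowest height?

Chaining the given pairs: Wren < Uma < Paz < Sam < Jomo < Tess < Kai < Lior < Eli < Cara < Isla < Ravi.
The 8th smallest is Lior.

Lior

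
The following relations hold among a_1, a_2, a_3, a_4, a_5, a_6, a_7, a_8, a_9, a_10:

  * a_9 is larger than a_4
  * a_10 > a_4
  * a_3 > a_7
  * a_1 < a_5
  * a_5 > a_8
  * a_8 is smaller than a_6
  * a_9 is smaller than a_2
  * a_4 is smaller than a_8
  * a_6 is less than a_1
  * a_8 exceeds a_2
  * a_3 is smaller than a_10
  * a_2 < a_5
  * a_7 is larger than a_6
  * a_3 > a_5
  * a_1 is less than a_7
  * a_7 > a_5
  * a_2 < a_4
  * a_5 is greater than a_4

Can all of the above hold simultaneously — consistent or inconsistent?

inconsistent

Chaining the given relations yields a_4 < a_9 < a_2, so a_4 < a_2. But one relation states a_2 < a_4. These cannot both hold.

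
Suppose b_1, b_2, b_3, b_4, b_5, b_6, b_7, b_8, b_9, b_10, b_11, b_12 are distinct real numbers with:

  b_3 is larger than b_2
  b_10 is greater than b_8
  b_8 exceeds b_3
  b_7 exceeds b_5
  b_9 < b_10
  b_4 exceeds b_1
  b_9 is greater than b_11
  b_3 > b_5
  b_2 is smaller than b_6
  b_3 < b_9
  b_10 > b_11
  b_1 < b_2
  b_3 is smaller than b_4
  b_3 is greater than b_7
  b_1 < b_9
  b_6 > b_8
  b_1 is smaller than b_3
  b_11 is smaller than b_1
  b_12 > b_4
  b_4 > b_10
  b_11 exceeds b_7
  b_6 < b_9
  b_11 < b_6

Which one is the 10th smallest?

b_10

Chaining the given pairs: b_5 < b_7 < b_11 < b_1 < b_2 < b_3 < b_8 < b_6 < b_9 < b_10 < b_4 < b_12.
The 10th smallest is b_10.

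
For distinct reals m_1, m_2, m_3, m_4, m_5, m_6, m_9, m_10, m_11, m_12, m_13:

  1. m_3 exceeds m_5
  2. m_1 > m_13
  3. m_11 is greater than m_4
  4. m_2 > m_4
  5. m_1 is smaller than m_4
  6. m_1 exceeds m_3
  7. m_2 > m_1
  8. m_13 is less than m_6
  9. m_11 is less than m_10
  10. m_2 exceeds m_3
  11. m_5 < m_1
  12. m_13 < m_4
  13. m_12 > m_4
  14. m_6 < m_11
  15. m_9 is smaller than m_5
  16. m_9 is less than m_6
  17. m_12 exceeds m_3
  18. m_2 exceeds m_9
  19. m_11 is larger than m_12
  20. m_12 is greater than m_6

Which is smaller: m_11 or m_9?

m_9

Chaining the given relations: m_9 < m_5 < m_3 < m_1 < m_4 < m_12 < m_11.
So m_9 < m_11; m_9 is the smaller of the two.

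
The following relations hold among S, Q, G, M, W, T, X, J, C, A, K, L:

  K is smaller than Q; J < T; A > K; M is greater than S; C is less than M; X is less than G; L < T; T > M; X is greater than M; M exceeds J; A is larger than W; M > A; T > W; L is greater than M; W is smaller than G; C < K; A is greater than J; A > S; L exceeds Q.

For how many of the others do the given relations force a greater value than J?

6

The elements the relations force above J are A, M, L, X, G, T — no chain reaches any other.
That is 6.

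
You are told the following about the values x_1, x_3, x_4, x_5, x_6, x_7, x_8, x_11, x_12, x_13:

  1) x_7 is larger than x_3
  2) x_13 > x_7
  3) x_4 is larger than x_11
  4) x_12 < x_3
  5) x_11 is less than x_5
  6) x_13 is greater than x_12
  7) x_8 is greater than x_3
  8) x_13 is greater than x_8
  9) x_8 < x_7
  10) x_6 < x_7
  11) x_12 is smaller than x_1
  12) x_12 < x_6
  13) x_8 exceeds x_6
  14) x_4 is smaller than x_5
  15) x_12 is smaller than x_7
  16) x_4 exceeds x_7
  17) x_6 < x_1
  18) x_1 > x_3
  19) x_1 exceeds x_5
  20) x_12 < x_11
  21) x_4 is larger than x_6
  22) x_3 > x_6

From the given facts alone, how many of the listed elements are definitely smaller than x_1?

From x_1 the given relations immediately reach x_12, x_6, x_3, x_5.
From those, x_11, x_4 — 6 in total.
From those, x_7 — 7 in total.
From those, x_8 — 8 in total.
No other element is forced below x_1 by the given relations, so the count is 8.

8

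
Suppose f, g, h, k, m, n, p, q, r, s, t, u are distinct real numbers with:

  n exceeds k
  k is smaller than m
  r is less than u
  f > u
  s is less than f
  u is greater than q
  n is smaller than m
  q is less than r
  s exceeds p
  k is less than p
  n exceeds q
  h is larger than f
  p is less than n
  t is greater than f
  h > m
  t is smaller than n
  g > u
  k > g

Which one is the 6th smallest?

p

Piecing the relations together gives one ordering: q < r < u < g < k < p < s < f < t < n < m < h.
Counting 6 from the smallest end gives p.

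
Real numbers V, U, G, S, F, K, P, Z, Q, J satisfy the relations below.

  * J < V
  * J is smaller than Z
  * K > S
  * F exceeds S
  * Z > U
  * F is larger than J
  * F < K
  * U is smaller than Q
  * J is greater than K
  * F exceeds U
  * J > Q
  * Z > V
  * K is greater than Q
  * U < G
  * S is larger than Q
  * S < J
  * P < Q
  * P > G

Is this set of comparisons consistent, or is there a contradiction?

We have J < F stated directly, yet also F < K < J by chaining the others — so F < J. Contradiction.

inconsistent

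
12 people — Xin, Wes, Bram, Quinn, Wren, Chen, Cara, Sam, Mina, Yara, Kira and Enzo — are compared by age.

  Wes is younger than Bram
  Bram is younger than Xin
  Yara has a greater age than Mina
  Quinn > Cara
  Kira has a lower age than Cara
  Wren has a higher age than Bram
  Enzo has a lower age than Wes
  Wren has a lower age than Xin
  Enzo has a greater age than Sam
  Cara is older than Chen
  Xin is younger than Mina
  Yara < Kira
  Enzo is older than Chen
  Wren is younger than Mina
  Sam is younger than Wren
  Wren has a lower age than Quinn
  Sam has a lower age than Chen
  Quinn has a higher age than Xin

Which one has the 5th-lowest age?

Bram

Piecing the relations together gives one ordering: Sam < Chen < Enzo < Wes < Bram < Wren < Xin < Mina < Yara < Kira < Cara < Quinn.
Counting 5 from the smallest end gives Bram.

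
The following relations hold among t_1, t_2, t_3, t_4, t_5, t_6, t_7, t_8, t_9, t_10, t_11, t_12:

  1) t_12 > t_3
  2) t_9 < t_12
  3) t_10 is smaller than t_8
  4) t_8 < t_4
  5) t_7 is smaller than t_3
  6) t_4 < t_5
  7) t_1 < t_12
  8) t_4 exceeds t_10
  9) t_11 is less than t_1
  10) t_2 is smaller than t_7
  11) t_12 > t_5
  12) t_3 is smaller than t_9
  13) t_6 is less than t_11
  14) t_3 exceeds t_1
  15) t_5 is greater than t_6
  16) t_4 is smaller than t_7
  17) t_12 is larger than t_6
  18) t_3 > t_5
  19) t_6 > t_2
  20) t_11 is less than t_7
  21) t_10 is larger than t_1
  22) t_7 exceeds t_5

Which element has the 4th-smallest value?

t_1

Piecing the relations together gives one ordering: t_2 < t_6 < t_11 < t_1 < t_10 < t_8 < t_4 < t_5 < t_7 < t_3 < t_9 < t_12.
Counting 4 from the smallest end gives t_1.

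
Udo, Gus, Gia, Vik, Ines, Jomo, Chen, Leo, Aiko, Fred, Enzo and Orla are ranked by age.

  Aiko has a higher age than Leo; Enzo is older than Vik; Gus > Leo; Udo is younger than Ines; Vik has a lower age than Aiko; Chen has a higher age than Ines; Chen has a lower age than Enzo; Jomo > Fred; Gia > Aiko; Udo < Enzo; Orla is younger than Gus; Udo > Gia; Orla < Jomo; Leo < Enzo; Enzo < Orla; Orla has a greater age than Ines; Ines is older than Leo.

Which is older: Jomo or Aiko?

Chaining the given relations: Aiko < Gia < Udo < Ines < Chen < Enzo < Orla < Jomo.
So Aiko < Jomo; Jomo is the older of the two.

Jomo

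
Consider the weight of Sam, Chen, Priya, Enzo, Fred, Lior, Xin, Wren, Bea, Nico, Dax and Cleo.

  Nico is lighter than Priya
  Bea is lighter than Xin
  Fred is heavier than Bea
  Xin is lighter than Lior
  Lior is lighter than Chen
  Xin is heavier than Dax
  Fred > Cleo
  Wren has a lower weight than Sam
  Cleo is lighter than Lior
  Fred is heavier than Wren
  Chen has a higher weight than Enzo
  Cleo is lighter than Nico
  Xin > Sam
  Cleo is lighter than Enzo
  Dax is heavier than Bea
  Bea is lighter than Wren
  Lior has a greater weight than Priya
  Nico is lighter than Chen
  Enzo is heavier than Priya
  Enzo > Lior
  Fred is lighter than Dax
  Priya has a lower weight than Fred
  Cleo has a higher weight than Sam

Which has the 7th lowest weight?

Fred

The consecutive relations fix a unique order: Bea < Wren < Sam < Cleo < Nico < Priya < Fred < Dax < Xin < Lior < Enzo < Chen.
The 7th smallest is Fred.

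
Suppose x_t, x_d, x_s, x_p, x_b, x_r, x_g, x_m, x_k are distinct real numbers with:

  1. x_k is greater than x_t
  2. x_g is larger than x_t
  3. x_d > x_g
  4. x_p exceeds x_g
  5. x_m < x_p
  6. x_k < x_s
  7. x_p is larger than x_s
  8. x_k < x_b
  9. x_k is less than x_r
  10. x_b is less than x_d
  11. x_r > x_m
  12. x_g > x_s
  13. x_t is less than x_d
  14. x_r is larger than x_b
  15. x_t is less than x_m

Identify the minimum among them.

Chaining upward from x_t: directly above it, x_k, x_m, x_g, x_d; then x_s, x_p, x_b, x_r.
That covers every other element, and nothing is given below x_t, so x_t is the minimum.

x_t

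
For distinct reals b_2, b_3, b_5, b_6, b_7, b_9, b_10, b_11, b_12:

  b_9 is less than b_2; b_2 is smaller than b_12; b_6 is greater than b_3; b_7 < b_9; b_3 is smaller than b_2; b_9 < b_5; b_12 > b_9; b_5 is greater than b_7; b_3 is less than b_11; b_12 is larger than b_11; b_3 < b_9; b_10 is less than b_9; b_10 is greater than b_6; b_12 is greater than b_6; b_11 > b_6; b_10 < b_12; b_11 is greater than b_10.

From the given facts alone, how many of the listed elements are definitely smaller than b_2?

The elements the relations force below b_2 are b_3, b_6, b_10, b_7, b_9 — no chain reaches any other.
That is 5.

5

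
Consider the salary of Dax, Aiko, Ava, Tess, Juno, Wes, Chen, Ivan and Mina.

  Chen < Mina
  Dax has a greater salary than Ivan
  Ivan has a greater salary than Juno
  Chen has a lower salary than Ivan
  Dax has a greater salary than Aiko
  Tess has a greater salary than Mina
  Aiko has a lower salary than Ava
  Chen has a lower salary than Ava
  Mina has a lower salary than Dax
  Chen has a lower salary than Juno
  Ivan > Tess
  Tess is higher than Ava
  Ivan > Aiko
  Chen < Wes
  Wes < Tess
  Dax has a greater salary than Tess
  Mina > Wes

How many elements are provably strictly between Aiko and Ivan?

The relations place Aiko below Ivan. An element lies strictly between them when it is forced above Aiko and also forced below Ivan.
Above Aiko: {Ava, Tess, Dax}. Below Ivan: {Chen, Ava, Wes, Mina, Juno, Tess}.
Intersection: {Ava, Tess} — 2.

2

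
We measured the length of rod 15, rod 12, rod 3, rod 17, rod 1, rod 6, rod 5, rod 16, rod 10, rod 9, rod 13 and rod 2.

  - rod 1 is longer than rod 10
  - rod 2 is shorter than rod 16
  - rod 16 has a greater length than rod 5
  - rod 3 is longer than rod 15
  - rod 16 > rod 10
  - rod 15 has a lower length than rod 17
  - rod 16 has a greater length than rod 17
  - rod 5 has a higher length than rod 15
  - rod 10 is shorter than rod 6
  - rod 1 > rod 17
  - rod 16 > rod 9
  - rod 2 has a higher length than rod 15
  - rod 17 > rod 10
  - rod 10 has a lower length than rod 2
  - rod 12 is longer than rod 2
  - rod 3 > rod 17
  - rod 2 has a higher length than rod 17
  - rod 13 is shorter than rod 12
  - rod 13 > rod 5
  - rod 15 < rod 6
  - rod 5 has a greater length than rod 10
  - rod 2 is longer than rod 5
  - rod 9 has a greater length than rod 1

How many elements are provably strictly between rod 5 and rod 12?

2

Chaining upward from rod 5 reaches: rod 13, rod 2, rod 16.
Chaining downward from rod 12 reaches: rod 10, rod 15, rod 17, rod 13, rod 2.
Strictly between rod 5 and rod 12 are those in both lists: rod 13, rod 2 — 2 elements.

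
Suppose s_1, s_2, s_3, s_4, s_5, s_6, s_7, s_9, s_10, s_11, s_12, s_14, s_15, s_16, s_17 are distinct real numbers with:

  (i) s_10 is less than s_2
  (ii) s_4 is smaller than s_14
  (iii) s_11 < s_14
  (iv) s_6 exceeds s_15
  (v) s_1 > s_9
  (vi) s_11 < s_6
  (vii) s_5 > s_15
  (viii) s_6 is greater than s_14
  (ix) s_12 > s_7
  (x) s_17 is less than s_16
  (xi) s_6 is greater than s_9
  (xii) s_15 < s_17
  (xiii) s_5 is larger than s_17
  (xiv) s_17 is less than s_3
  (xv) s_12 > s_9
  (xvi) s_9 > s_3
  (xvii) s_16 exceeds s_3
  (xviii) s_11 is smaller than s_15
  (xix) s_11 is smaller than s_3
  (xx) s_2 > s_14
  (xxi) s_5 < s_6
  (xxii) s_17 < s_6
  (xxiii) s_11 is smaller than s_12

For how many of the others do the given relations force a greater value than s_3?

5

The elements the relations force above s_3 are s_9, s_1, s_12, s_16, s_6 — no chain reaches any other.
That is 5.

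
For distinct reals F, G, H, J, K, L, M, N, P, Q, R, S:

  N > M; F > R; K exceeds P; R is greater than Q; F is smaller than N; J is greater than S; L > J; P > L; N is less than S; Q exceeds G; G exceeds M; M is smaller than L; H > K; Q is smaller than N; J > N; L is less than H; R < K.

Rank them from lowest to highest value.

M < G < Q < R < F < N < S < J < L < P < K < H

The consecutive links are each given: M < G; G < Q; Q < R; R < F; F < N; N < S; S < J; J < L; L < P; P < K; K < H.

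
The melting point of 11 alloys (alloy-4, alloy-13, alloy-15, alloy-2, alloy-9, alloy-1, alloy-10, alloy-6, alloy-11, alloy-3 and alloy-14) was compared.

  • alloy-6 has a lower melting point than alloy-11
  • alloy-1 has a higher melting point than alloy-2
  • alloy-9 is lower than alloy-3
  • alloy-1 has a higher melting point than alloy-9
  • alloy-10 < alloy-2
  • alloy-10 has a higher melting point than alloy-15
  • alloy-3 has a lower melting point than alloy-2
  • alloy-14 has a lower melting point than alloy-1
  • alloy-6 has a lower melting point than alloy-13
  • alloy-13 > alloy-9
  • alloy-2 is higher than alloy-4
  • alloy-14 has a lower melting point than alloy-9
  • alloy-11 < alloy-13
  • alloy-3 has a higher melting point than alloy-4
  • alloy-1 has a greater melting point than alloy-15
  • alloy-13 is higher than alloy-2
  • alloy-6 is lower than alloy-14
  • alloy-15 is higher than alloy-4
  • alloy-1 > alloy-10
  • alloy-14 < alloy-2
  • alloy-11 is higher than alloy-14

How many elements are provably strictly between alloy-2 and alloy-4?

Chaining upward from alloy-4 reaches: alloy-15, alloy-3, alloy-10, alloy-1, alloy-13.
Chaining downward from alloy-2 reaches: alloy-6, alloy-14, alloy-9, alloy-15, alloy-3, alloy-10.
Strictly between alloy-4 and alloy-2 are those in both lists: alloy-15, alloy-3, alloy-10 — 3 elements.

3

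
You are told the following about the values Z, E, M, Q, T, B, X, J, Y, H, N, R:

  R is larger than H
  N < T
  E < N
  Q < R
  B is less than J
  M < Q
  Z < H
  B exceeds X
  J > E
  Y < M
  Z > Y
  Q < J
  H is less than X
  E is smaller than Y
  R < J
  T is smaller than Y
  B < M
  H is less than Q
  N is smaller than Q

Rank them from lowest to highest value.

Each adjacent pair is fixed by a given relation: E < N; N < T; T < Y; Y < Z; Z < H; H < X; X < B; B < M; M < Q; Q < R; R < J. Chaining them end to end gives the full order.

E < N < T < Y < Z < H < X < B < M < Q < R < J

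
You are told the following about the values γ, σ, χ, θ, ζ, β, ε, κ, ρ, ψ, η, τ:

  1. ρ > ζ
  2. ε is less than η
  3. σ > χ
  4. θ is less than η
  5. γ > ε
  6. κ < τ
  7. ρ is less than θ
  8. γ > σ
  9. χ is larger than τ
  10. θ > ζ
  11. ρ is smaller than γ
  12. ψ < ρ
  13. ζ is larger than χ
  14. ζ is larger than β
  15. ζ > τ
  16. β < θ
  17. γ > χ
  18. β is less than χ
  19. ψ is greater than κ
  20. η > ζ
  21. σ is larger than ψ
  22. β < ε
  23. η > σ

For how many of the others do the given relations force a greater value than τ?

Directly above τ: χ, ζ.
One step further: σ, ρ, θ, η, γ (7 so far).
Nothing else is reachable above τ; 7 in all.

7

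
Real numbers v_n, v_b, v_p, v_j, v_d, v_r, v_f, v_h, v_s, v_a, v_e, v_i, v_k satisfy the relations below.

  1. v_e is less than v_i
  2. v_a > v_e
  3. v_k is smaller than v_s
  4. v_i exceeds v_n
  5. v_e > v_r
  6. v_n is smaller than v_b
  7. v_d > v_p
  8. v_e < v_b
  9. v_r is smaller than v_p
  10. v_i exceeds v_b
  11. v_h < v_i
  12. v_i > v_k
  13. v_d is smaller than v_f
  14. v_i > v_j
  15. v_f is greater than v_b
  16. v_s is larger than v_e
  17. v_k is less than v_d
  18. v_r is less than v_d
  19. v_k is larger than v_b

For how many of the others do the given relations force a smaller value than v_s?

The elements the relations force below v_s are v_r, v_n, v_e, v_b, v_k — no chain reaches any other.
That is 5.

5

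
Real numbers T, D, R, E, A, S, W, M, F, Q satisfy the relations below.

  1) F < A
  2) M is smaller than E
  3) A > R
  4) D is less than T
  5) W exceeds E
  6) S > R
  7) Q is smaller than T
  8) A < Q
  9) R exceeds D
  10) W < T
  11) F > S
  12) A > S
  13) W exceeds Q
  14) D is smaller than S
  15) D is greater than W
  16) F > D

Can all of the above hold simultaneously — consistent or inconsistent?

Chaining the given relations yields W < D < R < S < F < A < Q, so W < Q. But one relation states Q < W. These cannot both hold.

inconsistent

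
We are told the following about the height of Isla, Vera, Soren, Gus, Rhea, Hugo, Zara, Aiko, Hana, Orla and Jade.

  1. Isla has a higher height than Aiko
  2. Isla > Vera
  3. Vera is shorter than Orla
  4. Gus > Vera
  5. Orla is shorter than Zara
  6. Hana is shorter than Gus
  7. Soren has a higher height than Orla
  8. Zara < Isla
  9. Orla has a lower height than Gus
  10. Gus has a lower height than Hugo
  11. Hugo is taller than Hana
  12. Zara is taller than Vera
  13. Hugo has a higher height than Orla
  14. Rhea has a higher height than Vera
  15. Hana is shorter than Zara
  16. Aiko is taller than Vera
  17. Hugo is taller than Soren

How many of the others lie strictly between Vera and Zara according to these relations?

The relations place Vera below Zara. An element lies strictly between them when it is forced above Vera and also forced below Zara.
Above Vera: {Aiko, Orla, Gus, Soren, Rhea, Isla, Hugo}. Below Zara: {Hana, Orla}.
Intersection: {Orla} — 1.

1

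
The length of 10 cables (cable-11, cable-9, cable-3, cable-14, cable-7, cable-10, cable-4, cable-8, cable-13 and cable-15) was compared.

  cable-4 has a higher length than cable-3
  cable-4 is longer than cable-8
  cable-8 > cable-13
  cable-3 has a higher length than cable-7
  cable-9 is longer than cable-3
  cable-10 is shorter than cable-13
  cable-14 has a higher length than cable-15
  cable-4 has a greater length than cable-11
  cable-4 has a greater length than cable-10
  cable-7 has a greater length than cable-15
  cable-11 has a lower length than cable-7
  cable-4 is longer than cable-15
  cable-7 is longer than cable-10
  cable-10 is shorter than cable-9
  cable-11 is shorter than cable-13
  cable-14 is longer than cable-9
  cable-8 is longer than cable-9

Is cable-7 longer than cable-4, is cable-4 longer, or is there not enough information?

cable-7 < cable-3 < cable-9 < cable-8 < cable-4, by transitivity through cable-3, cable-9, cable-8.
So cable-4 is longer.

cable-4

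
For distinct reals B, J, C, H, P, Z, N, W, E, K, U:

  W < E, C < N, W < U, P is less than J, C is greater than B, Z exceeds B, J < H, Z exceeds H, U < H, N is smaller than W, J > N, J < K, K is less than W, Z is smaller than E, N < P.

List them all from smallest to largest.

The consecutive links are each given: B < C; C < N; N < P; P < J; J < K; K < W; W < U; U < H; H < Z; Z < E.

B < C < N < P < J < K < W < U < H < Z < E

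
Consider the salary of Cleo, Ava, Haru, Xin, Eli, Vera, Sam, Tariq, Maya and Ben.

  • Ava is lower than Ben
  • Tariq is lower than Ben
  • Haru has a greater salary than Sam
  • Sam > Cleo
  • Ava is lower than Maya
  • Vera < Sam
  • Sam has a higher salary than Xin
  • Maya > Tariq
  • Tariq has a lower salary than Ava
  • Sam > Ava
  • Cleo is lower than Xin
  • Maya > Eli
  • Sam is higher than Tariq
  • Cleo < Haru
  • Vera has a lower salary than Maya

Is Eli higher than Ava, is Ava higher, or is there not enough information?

Following every chain through Ava: above Ava we get Ben, Sam, Haru, Maya; below Ava we get Tariq.
Eli is not reached, and no chain runs the other way from Eli to Ava.
So the given relations leave the order of Ava and Eli undetermined.

undetermined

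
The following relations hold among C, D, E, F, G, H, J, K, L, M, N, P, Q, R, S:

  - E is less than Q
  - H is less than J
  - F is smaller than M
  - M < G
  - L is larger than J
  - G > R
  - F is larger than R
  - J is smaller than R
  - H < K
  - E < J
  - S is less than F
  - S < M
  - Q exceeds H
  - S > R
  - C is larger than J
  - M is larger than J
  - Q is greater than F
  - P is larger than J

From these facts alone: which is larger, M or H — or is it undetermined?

Chaining the given relations: H < J < R < F < M.
So M is larger.

M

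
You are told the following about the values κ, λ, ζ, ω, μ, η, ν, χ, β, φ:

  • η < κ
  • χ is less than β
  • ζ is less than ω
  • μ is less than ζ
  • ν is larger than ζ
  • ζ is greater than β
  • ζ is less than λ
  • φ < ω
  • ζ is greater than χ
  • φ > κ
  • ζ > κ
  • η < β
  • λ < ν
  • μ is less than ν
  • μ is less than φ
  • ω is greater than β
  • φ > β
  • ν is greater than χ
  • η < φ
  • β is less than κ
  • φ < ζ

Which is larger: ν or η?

ν

η < β < κ < φ < ζ < λ < ν, by transitivity through β, κ, φ, ζ, λ.
So η < ν; ν is the larger of the two.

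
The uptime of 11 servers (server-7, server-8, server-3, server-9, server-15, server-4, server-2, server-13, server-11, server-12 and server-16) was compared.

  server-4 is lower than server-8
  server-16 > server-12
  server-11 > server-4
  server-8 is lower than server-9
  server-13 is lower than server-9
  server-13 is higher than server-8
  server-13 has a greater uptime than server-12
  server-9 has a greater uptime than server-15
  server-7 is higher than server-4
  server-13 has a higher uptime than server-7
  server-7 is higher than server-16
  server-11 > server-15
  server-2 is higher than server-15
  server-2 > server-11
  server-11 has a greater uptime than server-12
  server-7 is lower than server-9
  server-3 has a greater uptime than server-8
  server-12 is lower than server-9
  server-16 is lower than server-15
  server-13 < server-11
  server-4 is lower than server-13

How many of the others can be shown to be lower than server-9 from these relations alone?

Directly below server-9: server-12, server-8, server-7, server-13, server-15.
One step further: server-4, server-16 (7 so far).
Nothing else is reachable below server-9; 7 in all.

7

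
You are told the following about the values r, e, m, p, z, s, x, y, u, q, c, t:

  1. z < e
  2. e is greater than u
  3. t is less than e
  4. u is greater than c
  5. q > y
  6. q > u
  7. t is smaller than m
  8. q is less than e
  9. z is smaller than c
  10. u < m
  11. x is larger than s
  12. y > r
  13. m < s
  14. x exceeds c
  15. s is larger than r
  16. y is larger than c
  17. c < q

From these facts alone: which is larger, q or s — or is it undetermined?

Following every chain through s: above s we get x; below s we get z, t, c, r, u, m.
q is not reached, and no chain runs the other way from q to s.
So the given relations leave the order of s and q undetermined.

undetermined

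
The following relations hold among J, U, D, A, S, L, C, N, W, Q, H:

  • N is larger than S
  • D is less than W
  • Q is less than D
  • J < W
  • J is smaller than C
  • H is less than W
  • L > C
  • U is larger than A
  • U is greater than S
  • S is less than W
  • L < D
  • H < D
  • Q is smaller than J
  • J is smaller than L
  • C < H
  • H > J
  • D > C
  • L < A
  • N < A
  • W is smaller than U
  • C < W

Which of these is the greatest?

U

Q is not greatest since Q < J; S is not greatest since S < N; J is not greatest since J < H; C is not greatest since C < L; L is not greatest since L < A; H is not greatest since H < D; N is not greatest since N < A; D is not greatest since D < W; A is not greatest since A < U; W is not greatest since W < U.
Only U has nothing above it, so U is the greatest.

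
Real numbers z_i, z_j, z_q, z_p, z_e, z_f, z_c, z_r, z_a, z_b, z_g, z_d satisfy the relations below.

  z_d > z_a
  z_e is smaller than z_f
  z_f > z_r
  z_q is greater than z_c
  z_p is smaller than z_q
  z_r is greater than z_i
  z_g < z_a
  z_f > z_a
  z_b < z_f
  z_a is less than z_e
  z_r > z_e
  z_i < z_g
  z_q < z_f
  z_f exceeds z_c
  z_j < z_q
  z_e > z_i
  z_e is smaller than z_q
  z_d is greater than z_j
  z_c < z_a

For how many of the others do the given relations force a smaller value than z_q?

Directly below z_q: z_p, z_j, z_c, z_e.
One step further: z_i, z_a (6 so far).
One step further: z_g (7 so far).
Nothing else is reachable below z_q; 7 in all.

7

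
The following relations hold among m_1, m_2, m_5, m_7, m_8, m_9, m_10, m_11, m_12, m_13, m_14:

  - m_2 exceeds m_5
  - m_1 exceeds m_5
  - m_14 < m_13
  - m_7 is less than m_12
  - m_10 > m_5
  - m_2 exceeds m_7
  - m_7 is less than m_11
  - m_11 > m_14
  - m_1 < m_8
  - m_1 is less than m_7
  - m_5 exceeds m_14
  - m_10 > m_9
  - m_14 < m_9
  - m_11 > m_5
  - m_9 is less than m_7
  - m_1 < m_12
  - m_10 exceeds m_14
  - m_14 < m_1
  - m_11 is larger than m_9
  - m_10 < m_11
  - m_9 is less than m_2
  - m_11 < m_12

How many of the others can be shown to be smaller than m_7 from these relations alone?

Directly below m_7: m_9, m_1.
One step further: m_14, m_5 (4 so far).
Nothing else is reachable below m_7; 4 in all.

4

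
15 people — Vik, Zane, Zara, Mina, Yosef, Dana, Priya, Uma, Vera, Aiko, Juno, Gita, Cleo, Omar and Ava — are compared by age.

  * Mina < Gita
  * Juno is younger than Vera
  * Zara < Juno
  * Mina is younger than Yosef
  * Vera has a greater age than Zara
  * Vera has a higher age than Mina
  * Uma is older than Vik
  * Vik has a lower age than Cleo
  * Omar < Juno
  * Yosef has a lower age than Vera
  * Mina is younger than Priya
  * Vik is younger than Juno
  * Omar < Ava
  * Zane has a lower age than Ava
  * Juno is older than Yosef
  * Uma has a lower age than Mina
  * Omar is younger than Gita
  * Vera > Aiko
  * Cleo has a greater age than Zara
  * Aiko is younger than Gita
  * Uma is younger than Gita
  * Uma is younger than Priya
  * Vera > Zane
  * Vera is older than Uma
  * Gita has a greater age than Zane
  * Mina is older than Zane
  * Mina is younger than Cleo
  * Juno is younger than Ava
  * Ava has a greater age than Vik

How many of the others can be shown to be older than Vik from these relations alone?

9

From Vik the given relations immediately reach Uma, Juno, Cleo, Ava.
From those, Mina, Gita, Priya, Vera — 8 in total.
From those, Yosef — 9 in total.
No other element is forced above Vik by the given relations, so the count is 9.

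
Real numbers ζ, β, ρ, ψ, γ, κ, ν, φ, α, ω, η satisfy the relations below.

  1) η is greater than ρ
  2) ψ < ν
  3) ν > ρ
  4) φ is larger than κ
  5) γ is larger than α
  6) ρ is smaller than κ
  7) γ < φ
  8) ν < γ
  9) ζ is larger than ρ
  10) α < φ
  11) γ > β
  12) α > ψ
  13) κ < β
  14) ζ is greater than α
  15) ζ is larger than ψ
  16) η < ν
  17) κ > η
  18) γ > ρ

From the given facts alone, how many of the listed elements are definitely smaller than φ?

The elements the relations force below φ are ρ, ψ, α, η, κ, ν, β, γ — no chain reaches any other.
That is 8.

8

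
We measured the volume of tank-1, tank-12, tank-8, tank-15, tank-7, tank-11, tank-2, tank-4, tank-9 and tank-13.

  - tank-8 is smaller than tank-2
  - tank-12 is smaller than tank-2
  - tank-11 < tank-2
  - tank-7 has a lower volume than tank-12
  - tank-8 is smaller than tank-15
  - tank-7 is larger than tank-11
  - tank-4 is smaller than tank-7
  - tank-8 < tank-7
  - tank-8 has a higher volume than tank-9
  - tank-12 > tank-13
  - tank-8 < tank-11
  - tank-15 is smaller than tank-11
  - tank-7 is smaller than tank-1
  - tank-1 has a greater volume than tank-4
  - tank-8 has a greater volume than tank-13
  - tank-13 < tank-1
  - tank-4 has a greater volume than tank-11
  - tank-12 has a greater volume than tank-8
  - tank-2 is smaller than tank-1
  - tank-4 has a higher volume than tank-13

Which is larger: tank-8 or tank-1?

tank-1

The relevant relations are tank-8 < tank-15; tank-15 < tank-11; tank-11 < tank-4; tank-4 < tank-7; tank-7 < tank-12; tank-12 < tank-2; tank-2 < tank-1.
Together: tank-8 < tank-15 < tank-11 < tank-4 < tank-7 < tank-12 < tank-2 < tank-1.
So tank-8 < tank-1; tank-1 is the larger of the two.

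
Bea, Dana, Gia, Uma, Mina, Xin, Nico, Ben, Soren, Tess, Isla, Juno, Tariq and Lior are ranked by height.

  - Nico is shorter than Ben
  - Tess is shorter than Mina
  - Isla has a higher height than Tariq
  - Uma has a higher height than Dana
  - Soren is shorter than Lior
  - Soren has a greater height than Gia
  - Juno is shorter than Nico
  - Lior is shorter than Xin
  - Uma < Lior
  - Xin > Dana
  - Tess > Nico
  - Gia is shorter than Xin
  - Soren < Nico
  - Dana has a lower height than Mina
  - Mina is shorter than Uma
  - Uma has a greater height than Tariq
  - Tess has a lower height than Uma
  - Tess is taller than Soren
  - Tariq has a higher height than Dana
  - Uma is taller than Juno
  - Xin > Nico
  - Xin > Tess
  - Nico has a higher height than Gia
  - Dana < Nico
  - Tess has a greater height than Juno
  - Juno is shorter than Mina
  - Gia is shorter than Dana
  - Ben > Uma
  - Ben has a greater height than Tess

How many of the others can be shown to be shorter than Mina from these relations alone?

6

Directly below Mina: Juno, Dana, Tess.
One step further: Gia, Soren, Nico (6 so far).
Nothing else is reachable below Mina; 6 in all.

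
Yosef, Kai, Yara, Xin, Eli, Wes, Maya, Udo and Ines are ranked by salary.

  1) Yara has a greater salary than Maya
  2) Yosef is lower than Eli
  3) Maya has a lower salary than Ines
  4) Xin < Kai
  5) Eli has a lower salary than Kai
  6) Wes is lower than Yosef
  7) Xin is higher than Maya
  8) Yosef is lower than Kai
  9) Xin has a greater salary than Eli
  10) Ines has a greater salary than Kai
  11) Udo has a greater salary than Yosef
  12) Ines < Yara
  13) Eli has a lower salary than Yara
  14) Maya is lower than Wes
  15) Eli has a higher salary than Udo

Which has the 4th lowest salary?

Udo

Chaining the given pairs: Maya < Wes < Yosef < Udo < Eli < Xin < Kai < Ines < Yara.
Counting 4 from the smallest end gives Udo.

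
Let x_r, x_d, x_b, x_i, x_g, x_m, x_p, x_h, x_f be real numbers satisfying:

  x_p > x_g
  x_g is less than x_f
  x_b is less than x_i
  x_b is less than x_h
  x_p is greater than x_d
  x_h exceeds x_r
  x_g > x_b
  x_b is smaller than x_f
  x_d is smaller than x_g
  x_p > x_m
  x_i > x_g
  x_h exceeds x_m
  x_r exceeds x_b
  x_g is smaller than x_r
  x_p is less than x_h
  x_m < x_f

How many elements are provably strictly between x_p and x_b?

Chaining upward from x_b reaches: x_g, x_i, x_r, x_f, x_h.
Chaining downward from x_p reaches: x_d, x_g, x_m.
Strictly between x_b and x_p are those in both lists: x_g — 1 element.

1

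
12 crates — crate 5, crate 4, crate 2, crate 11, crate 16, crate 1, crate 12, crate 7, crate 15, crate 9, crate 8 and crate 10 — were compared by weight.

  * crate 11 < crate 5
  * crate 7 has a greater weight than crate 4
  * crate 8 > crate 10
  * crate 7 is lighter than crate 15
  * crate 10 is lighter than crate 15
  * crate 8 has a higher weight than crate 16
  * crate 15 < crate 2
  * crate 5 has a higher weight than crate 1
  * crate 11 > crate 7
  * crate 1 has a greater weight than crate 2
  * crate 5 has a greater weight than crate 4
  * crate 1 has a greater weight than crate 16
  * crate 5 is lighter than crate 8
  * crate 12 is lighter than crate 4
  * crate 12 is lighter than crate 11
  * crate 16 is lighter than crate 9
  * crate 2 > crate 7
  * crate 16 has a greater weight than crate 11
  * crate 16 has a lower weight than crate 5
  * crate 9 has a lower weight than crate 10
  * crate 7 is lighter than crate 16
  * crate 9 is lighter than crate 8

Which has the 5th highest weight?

crate 15

Piecing the relations together gives one ordering: crate 12 < crate 4 < crate 7 < crate 11 < crate 16 < crate 9 < crate 10 < crate 15 < crate 2 < crate 1 < crate 5 < crate 8.
Counting 5 from the largest end gives crate 15.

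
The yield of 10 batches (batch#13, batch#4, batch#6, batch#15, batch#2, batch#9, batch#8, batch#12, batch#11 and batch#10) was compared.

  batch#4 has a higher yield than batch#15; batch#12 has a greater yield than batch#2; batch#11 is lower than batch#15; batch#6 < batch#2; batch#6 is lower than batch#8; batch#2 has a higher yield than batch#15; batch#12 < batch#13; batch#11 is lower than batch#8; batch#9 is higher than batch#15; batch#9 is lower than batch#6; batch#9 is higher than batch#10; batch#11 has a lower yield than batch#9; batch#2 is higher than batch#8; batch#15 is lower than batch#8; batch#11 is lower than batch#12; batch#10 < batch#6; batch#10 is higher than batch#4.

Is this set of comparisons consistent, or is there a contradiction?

consistent

Every relation is compatible with batch#11 < batch#15 < batch#4 < batch#10 < batch#9 < batch#6 < batch#8 < batch#2 < batch#12 < batch#13; the set is consistent.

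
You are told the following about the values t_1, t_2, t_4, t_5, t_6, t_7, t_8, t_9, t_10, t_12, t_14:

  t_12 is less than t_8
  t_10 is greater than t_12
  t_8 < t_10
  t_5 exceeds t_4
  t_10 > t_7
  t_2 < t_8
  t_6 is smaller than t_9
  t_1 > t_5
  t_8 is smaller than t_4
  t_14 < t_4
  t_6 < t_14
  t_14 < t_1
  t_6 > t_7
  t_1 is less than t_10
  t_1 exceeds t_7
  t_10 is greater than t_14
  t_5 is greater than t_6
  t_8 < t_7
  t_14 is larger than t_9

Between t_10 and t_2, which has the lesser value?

t_2 < t_8 < t_7 < t_6 < t_9 < t_14 < t_4 < t_5 < t_1 < t_10, by transitivity through t_8, t_7, t_6, t_9, t_14, t_4, t_5, t_1.
So t_2 < t_10; t_2 is the smaller of the two.

t_2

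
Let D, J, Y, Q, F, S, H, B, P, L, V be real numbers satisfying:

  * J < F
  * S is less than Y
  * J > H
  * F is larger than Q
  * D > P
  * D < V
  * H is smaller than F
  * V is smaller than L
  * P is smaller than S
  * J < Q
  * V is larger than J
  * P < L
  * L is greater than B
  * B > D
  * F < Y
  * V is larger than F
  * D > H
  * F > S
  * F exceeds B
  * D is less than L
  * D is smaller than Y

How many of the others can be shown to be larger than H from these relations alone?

8

From H the given relations immediately reach D, J, F.
From those, B, Q, Y, V, L — 8 in total.
Nothing else is reachable above H; 8 in all.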